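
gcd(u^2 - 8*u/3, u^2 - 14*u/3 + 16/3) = u - 8/3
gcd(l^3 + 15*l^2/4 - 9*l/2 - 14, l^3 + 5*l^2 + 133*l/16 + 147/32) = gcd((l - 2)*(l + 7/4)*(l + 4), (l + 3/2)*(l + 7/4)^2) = l + 7/4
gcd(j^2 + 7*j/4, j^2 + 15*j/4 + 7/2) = j + 7/4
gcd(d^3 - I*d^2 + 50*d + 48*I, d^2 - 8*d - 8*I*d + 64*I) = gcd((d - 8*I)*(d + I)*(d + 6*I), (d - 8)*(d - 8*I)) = d - 8*I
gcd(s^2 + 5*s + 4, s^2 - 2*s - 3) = s + 1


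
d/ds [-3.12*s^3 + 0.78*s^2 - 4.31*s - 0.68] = -9.36*s^2 + 1.56*s - 4.31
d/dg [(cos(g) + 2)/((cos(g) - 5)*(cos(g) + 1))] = (cos(g)^2 + 4*cos(g) - 3)*sin(g)/((cos(g) - 5)^2*(cos(g) + 1)^2)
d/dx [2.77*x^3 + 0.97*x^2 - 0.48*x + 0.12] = 8.31*x^2 + 1.94*x - 0.48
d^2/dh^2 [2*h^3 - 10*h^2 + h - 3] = 12*h - 20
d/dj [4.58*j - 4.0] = 4.58000000000000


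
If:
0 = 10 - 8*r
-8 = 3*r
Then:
No Solution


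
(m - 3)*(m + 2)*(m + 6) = m^3 + 5*m^2 - 12*m - 36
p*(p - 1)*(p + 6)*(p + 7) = p^4 + 12*p^3 + 29*p^2 - 42*p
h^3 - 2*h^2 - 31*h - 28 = (h - 7)*(h + 1)*(h + 4)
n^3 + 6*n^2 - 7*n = n*(n - 1)*(n + 7)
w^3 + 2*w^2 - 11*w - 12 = (w - 3)*(w + 1)*(w + 4)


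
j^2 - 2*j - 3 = (j - 3)*(j + 1)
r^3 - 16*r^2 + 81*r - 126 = (r - 7)*(r - 6)*(r - 3)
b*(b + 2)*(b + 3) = b^3 + 5*b^2 + 6*b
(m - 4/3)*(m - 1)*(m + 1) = m^3 - 4*m^2/3 - m + 4/3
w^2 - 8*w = w*(w - 8)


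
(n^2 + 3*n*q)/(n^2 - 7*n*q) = (n + 3*q)/(n - 7*q)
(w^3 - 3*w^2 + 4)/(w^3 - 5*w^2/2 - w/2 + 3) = 2*(w - 2)/(2*w - 3)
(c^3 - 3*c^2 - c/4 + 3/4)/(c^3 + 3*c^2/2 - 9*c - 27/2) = (4*c^2 - 1)/(2*(2*c^2 + 9*c + 9))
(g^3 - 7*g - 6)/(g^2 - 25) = (g^3 - 7*g - 6)/(g^2 - 25)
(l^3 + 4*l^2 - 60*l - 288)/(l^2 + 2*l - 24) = (l^2 - 2*l - 48)/(l - 4)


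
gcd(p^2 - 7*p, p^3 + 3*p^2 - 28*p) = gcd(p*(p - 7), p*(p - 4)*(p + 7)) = p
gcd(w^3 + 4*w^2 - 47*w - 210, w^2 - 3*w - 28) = w - 7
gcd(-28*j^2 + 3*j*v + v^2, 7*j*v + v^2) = 7*j + v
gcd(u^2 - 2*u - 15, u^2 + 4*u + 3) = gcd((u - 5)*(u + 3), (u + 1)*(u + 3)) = u + 3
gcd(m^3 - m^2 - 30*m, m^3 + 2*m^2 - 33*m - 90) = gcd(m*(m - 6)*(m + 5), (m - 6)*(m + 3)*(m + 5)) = m^2 - m - 30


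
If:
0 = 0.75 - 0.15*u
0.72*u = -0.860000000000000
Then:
No Solution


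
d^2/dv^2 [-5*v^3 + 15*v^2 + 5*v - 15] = 30 - 30*v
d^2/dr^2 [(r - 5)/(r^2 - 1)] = 2*(4*r^2*(r - 5) + (5 - 3*r)*(r^2 - 1))/(r^2 - 1)^3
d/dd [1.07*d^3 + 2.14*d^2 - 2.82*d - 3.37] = 3.21*d^2 + 4.28*d - 2.82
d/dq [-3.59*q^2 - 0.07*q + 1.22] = -7.18*q - 0.07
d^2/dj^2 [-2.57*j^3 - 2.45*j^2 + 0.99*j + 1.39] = -15.42*j - 4.9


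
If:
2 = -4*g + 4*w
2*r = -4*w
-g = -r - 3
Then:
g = 2/3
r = -7/3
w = 7/6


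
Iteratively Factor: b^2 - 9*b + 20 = (b - 4)*(b - 5)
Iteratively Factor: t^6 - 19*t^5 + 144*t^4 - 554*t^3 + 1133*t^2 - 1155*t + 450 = (t - 2)*(t^5 - 17*t^4 + 110*t^3 - 334*t^2 + 465*t - 225) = (t - 3)*(t - 2)*(t^4 - 14*t^3 + 68*t^2 - 130*t + 75) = (t - 5)*(t - 3)*(t - 2)*(t^3 - 9*t^2 + 23*t - 15) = (t - 5)*(t - 3)^2*(t - 2)*(t^2 - 6*t + 5) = (t - 5)*(t - 3)^2*(t - 2)*(t - 1)*(t - 5)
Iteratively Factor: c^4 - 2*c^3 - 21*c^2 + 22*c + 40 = (c - 2)*(c^3 - 21*c - 20) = (c - 5)*(c - 2)*(c^2 + 5*c + 4) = (c - 5)*(c - 2)*(c + 4)*(c + 1)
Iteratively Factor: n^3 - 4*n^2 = (n)*(n^2 - 4*n) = n^2*(n - 4)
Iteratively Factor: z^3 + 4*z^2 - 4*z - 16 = (z - 2)*(z^2 + 6*z + 8) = (z - 2)*(z + 4)*(z + 2)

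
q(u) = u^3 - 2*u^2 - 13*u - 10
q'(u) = 3*u^2 - 4*u - 13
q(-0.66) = -2.58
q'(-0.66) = -9.05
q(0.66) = -19.16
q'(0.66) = -14.33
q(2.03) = -36.27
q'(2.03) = -8.76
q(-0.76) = -1.71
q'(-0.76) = -8.23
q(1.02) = -24.28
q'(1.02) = -13.96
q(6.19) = 70.07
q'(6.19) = 77.19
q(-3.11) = -18.99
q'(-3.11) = 28.46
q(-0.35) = -5.74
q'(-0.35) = -11.23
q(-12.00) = -1870.00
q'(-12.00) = 467.00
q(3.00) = -40.00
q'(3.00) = 2.00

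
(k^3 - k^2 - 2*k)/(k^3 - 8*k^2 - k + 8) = k*(k - 2)/(k^2 - 9*k + 8)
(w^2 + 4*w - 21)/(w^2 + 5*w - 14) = (w - 3)/(w - 2)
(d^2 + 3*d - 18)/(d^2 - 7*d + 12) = (d + 6)/(d - 4)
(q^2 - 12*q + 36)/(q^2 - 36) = (q - 6)/(q + 6)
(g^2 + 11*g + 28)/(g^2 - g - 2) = (g^2 + 11*g + 28)/(g^2 - g - 2)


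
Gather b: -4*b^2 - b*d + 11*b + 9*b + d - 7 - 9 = -4*b^2 + b*(20 - d) + d - 16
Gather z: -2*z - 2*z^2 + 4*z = -2*z^2 + 2*z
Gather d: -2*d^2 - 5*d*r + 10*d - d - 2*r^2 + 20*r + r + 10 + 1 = -2*d^2 + d*(9 - 5*r) - 2*r^2 + 21*r + 11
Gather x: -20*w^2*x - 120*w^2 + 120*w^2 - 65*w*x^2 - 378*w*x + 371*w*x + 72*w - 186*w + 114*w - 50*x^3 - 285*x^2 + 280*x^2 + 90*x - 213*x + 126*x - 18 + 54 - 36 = -50*x^3 + x^2*(-65*w - 5) + x*(-20*w^2 - 7*w + 3)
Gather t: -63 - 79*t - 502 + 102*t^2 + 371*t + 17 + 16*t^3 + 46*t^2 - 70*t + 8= 16*t^3 + 148*t^2 + 222*t - 540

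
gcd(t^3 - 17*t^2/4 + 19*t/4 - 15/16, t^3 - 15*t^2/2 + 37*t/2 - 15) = t - 5/2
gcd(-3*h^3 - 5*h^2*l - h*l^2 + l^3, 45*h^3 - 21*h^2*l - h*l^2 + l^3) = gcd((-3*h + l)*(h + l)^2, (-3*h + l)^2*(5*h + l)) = 3*h - l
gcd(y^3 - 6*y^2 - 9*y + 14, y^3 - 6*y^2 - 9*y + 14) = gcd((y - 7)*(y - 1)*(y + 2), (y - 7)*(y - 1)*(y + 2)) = y^3 - 6*y^2 - 9*y + 14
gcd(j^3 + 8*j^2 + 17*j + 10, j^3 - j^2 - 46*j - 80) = j^2 + 7*j + 10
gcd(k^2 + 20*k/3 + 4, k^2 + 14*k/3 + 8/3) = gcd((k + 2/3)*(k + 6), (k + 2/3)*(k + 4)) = k + 2/3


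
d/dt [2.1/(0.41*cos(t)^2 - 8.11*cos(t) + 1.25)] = (1.722*cos(t) - 17.031)*sin(t)/(0.41*cos(t)^2 - 8.11*cos(t) + 1.25)^2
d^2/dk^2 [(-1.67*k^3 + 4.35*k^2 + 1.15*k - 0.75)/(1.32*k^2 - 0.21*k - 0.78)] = (1.4210854715202e-14*k^4 + 2.833002*k^3 + 17.390484*k^2 + 2.255472*k + 3.30579)/(2.299968*k^6 - 1.097712*k^5 - 3.90258*k^4 + 1.288035*k^3 + 2.30607*k^2 - 0.383292*k - 0.474552)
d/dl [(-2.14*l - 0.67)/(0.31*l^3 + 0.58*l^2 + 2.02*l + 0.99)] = (1.3268*l^3 + 1.8643*l^2 + 0.7772*l - 0.7652)/(0.0961*l^6 + 0.3596*l^5 + 1.5888*l^4 + 2.957*l^3 + 5.2288*l^2 + 3.9996*l + 0.9801)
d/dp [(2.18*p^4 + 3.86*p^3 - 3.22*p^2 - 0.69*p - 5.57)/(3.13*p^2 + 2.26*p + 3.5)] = (13.6468*p^5 + 26.8622*p^4 + 47.9672*p^3 + 35.4125*p^2 + 12.3282*p + 10.1732)/(9.7969*p^4 + 14.1476*p^3 + 27.0176*p^2 + 15.82*p + 12.25)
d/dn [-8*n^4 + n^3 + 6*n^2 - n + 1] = -32*n^3 + 3*n^2 + 12*n - 1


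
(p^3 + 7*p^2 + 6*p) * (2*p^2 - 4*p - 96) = 2*p^5 + 10*p^4 - 112*p^3 - 696*p^2 - 576*p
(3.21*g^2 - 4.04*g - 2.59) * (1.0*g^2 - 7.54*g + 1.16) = 3.21*g^4 - 28.2434*g^3 + 31.5952*g^2 + 14.8422*g - 3.0044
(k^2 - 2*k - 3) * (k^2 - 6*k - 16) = k^4 - 8*k^3 - 7*k^2 + 50*k + 48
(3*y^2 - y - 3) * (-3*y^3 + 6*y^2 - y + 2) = -9*y^5 + 21*y^4 - 11*y^2 + y - 6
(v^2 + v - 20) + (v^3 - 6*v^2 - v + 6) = v^3 - 5*v^2 - 14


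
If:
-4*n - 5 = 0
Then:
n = -5/4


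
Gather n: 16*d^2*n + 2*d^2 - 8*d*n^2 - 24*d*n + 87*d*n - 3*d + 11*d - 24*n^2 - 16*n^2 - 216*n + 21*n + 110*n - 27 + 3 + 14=2*d^2 + 8*d + n^2*(-8*d - 40) + n*(16*d^2 + 63*d - 85) - 10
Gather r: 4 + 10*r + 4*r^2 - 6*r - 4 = 4*r^2 + 4*r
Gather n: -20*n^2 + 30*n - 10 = -20*n^2 + 30*n - 10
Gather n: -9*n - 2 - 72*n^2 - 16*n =-72*n^2 - 25*n - 2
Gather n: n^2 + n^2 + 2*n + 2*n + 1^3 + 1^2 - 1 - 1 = 2*n^2 + 4*n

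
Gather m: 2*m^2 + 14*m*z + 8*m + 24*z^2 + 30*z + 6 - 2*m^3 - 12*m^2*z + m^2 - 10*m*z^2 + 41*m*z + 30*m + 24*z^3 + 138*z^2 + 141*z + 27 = -2*m^3 + m^2*(3 - 12*z) + m*(-10*z^2 + 55*z + 38) + 24*z^3 + 162*z^2 + 171*z + 33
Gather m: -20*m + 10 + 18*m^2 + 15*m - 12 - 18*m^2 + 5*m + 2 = 0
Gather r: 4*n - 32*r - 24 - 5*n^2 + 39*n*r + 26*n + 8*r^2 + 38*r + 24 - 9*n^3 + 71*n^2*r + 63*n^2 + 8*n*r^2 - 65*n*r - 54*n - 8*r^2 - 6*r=-9*n^3 + 58*n^2 + 8*n*r^2 - 24*n + r*(71*n^2 - 26*n)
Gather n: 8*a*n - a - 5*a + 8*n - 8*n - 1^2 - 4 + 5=8*a*n - 6*a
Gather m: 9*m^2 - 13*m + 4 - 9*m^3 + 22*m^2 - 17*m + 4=-9*m^3 + 31*m^2 - 30*m + 8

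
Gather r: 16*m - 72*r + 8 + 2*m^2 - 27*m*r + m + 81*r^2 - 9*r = 2*m^2 + 17*m + 81*r^2 + r*(-27*m - 81) + 8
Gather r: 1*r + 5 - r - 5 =0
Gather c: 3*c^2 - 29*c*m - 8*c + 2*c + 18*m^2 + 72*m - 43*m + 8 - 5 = 3*c^2 + c*(-29*m - 6) + 18*m^2 + 29*m + 3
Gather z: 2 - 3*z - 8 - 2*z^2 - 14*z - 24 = -2*z^2 - 17*z - 30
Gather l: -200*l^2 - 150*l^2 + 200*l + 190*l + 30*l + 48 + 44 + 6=-350*l^2 + 420*l + 98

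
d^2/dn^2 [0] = 0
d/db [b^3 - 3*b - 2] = 3*b^2 - 3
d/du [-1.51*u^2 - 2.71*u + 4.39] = -3.02*u - 2.71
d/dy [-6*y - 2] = -6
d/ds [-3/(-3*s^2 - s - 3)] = 3*(-6*s - 1)/(3*s^2 + s + 3)^2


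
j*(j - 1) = j^2 - j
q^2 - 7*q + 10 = (q - 5)*(q - 2)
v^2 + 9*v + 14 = (v + 2)*(v + 7)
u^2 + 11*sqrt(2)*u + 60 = (u + 5*sqrt(2))*(u + 6*sqrt(2))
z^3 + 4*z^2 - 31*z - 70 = (z - 5)*(z + 2)*(z + 7)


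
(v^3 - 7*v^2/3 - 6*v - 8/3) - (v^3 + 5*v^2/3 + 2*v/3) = -4*v^2 - 20*v/3 - 8/3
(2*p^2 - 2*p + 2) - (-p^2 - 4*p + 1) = 3*p^2 + 2*p + 1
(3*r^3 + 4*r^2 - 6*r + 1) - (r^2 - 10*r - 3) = 3*r^3 + 3*r^2 + 4*r + 4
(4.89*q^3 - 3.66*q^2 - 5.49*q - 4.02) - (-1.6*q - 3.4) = 4.89*q^3 - 3.66*q^2 - 3.89*q - 0.62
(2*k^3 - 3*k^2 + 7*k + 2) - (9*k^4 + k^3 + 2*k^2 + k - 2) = -9*k^4 + k^3 - 5*k^2 + 6*k + 4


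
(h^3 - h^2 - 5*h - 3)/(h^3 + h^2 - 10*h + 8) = (h^3 - h^2 - 5*h - 3)/(h^3 + h^2 - 10*h + 8)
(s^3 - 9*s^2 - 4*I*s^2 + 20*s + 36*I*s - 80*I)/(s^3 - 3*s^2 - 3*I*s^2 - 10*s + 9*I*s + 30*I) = (s^2 - 4*s*(1 + I) + 16*I)/(s^2 + s*(2 - 3*I) - 6*I)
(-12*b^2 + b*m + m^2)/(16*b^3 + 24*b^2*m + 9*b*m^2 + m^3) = (-3*b + m)/(4*b^2 + 5*b*m + m^2)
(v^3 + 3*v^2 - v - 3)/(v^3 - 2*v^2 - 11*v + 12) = (v + 1)/(v - 4)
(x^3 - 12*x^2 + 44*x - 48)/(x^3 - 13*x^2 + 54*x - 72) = (x - 2)/(x - 3)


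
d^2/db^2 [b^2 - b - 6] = 2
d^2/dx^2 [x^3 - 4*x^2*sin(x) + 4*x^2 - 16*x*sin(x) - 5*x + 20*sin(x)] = 4*x^2*sin(x) - 16*sqrt(2)*x*cos(x + pi/4) + 6*x - 28*sin(x) - 32*cos(x) + 8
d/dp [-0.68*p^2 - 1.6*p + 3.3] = -1.36*p - 1.6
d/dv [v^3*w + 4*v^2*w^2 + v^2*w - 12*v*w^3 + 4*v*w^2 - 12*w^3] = w*(3*v^2 + 8*v*w + 2*v - 12*w^2 + 4*w)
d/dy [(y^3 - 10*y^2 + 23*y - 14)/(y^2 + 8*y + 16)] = (y^3 + 12*y^2 - 103*y + 120)/(y^3 + 12*y^2 + 48*y + 64)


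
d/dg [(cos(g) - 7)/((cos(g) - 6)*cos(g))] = (sin(g) + 42*sin(g)/cos(g)^2 - 14*tan(g))/(cos(g) - 6)^2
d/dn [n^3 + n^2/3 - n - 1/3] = 3*n^2 + 2*n/3 - 1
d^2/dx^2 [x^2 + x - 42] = 2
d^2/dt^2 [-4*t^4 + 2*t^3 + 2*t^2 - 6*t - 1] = -48*t^2 + 12*t + 4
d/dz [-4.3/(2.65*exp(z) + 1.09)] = 11.395*exp(z)/(2.65*exp(z) + 1.09)^2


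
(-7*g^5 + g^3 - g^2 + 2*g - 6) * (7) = -49*g^5 + 7*g^3 - 7*g^2 + 14*g - 42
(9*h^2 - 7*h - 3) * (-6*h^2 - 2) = -54*h^4 + 42*h^3 + 14*h + 6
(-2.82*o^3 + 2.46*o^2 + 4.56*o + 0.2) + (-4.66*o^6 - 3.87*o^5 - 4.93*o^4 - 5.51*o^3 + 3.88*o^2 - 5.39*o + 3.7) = -4.66*o^6 - 3.87*o^5 - 4.93*o^4 - 8.33*o^3 + 6.34*o^2 - 0.83*o + 3.9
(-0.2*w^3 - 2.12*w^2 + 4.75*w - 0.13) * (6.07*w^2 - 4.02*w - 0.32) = -1.214*w^5 - 12.0644*w^4 + 37.4189*w^3 - 19.2057*w^2 - 0.9974*w + 0.0416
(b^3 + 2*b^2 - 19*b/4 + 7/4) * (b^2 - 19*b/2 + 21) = b^5 - 15*b^4/2 - 11*b^3/4 + 711*b^2/8 - 931*b/8 + 147/4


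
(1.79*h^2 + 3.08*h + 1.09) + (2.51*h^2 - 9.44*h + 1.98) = 4.3*h^2 - 6.36*h + 3.07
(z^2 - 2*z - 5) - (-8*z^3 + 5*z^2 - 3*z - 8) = 8*z^3 - 4*z^2 + z + 3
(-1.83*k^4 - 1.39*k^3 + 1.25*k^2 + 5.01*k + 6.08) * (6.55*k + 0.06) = -11.9865*k^5 - 9.2143*k^4 + 8.1041*k^3 + 32.8905*k^2 + 40.1246*k + 0.3648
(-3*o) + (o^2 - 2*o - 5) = o^2 - 5*o - 5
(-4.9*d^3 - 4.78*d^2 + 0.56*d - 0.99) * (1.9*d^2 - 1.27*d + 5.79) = -9.31*d^5 - 2.859*d^4 - 21.2364*d^3 - 30.2684*d^2 + 4.4997*d - 5.7321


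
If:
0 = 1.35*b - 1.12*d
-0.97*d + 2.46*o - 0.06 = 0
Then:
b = 2.10400916380298*o - 0.0513172966781214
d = 2.5360824742268*o - 0.0618556701030928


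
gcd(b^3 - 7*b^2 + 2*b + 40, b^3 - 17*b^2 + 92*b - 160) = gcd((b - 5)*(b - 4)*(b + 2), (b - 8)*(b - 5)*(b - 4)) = b^2 - 9*b + 20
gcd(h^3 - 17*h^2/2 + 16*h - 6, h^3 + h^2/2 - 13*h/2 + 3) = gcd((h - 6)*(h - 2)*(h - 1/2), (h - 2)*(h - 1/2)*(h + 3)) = h^2 - 5*h/2 + 1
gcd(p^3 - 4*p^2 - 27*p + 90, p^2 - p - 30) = p^2 - p - 30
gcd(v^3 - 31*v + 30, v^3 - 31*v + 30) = v^3 - 31*v + 30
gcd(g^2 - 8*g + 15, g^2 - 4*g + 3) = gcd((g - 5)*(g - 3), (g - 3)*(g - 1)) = g - 3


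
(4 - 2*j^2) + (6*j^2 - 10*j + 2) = 4*j^2 - 10*j + 6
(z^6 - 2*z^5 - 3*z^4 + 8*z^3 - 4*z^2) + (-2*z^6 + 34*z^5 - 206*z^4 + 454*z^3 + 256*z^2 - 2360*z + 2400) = -z^6 + 32*z^5 - 209*z^4 + 462*z^3 + 252*z^2 - 2360*z + 2400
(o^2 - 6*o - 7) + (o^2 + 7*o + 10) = 2*o^2 + o + 3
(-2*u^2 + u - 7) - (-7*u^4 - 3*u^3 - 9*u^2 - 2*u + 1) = 7*u^4 + 3*u^3 + 7*u^2 + 3*u - 8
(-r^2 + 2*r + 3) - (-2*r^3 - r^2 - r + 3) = 2*r^3 + 3*r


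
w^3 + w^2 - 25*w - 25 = (w - 5)*(w + 1)*(w + 5)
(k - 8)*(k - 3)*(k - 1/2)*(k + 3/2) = k^4 - 10*k^3 + 49*k^2/4 + 129*k/4 - 18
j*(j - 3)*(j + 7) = j^3 + 4*j^2 - 21*j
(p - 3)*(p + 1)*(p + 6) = p^3 + 4*p^2 - 15*p - 18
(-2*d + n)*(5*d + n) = -10*d^2 + 3*d*n + n^2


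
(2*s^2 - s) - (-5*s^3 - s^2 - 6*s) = 5*s^3 + 3*s^2 + 5*s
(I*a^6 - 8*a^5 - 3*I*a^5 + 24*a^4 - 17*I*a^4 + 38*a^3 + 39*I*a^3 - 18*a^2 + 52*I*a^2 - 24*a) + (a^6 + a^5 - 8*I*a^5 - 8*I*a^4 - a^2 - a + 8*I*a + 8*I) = a^6 + I*a^6 - 7*a^5 - 11*I*a^5 + 24*a^4 - 25*I*a^4 + 38*a^3 + 39*I*a^3 - 19*a^2 + 52*I*a^2 - 25*a + 8*I*a + 8*I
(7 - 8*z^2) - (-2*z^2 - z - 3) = -6*z^2 + z + 10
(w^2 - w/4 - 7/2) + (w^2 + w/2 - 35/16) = 2*w^2 + w/4 - 91/16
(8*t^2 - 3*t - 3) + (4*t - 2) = 8*t^2 + t - 5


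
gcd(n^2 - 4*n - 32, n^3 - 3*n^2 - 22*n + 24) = n + 4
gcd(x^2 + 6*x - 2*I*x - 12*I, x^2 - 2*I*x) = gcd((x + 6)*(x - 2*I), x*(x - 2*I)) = x - 2*I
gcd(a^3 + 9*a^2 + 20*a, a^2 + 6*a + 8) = a + 4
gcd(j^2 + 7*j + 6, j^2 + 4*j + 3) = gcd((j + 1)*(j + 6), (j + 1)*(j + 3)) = j + 1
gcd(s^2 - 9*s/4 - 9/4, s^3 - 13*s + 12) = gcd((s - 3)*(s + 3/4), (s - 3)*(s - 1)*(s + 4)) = s - 3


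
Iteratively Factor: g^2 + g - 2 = (g - 1)*(g + 2)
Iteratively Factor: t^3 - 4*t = (t - 2)*(t^2 + 2*t) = (t - 2)*(t + 2)*(t)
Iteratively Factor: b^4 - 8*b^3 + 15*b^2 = (b)*(b^3 - 8*b^2 + 15*b) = b*(b - 3)*(b^2 - 5*b) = b^2*(b - 3)*(b - 5)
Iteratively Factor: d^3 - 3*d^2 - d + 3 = (d + 1)*(d^2 - 4*d + 3) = (d - 1)*(d + 1)*(d - 3)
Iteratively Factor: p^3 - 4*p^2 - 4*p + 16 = (p - 4)*(p^2 - 4) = (p - 4)*(p + 2)*(p - 2)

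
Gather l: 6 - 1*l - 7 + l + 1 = 0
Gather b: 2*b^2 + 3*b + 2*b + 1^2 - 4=2*b^2 + 5*b - 3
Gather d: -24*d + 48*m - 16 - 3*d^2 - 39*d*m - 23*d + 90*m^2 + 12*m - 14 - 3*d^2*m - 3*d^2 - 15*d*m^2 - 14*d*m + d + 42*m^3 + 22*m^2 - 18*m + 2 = d^2*(-3*m - 6) + d*(-15*m^2 - 53*m - 46) + 42*m^3 + 112*m^2 + 42*m - 28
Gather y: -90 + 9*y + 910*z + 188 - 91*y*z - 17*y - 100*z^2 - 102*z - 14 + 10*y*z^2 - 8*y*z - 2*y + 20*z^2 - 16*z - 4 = y*(10*z^2 - 99*z - 10) - 80*z^2 + 792*z + 80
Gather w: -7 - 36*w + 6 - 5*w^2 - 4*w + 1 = -5*w^2 - 40*w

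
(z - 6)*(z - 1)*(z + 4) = z^3 - 3*z^2 - 22*z + 24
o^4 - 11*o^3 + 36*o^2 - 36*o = o*(o - 6)*(o - 3)*(o - 2)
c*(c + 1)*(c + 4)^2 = c^4 + 9*c^3 + 24*c^2 + 16*c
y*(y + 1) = y^2 + y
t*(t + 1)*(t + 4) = t^3 + 5*t^2 + 4*t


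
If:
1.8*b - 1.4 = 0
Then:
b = 0.78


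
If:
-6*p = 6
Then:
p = -1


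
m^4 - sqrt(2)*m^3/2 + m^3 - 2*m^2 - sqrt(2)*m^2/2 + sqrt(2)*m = m*(m - 1)*(m + 2)*(m - sqrt(2)/2)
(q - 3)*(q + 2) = q^2 - q - 6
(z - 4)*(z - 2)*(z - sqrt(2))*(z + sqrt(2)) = z^4 - 6*z^3 + 6*z^2 + 12*z - 16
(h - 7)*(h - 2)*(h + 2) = h^3 - 7*h^2 - 4*h + 28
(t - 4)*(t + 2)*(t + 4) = t^3 + 2*t^2 - 16*t - 32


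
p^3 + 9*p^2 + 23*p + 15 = (p + 1)*(p + 3)*(p + 5)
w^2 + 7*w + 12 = (w + 3)*(w + 4)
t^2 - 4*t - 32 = (t - 8)*(t + 4)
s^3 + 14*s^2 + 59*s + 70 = (s + 2)*(s + 5)*(s + 7)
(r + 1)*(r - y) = r^2 - r*y + r - y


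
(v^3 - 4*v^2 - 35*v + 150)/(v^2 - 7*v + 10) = (v^2 + v - 30)/(v - 2)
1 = 1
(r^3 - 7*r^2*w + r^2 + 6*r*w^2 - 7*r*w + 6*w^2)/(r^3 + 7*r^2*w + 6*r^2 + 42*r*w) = (r^3 - 7*r^2*w + r^2 + 6*r*w^2 - 7*r*w + 6*w^2)/(r*(r^2 + 7*r*w + 6*r + 42*w))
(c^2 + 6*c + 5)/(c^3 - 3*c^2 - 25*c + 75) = (c + 1)/(c^2 - 8*c + 15)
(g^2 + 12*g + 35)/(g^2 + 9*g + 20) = (g + 7)/(g + 4)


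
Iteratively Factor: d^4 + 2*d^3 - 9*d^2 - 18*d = (d + 3)*(d^3 - d^2 - 6*d) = (d - 3)*(d + 3)*(d^2 + 2*d) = (d - 3)*(d + 2)*(d + 3)*(d)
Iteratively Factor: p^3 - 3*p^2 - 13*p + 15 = (p - 5)*(p^2 + 2*p - 3) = (p - 5)*(p + 3)*(p - 1)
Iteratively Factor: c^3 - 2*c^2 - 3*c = (c + 1)*(c^2 - 3*c) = (c - 3)*(c + 1)*(c)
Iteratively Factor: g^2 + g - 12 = (g - 3)*(g + 4)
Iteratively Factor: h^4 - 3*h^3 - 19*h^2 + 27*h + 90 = (h + 2)*(h^3 - 5*h^2 - 9*h + 45) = (h - 3)*(h + 2)*(h^2 - 2*h - 15) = (h - 5)*(h - 3)*(h + 2)*(h + 3)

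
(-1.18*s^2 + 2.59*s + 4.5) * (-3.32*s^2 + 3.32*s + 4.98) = 3.9176*s^4 - 12.5164*s^3 - 12.2176*s^2 + 27.8382*s + 22.41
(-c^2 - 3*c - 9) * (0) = 0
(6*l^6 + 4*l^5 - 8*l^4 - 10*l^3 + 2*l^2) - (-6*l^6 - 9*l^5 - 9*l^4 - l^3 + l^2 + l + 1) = 12*l^6 + 13*l^5 + l^4 - 9*l^3 + l^2 - l - 1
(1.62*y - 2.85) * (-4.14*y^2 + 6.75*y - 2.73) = -6.7068*y^3 + 22.734*y^2 - 23.6601*y + 7.7805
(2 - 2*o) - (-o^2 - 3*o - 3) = o^2 + o + 5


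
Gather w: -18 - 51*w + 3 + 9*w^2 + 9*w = 9*w^2 - 42*w - 15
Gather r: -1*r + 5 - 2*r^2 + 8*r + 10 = -2*r^2 + 7*r + 15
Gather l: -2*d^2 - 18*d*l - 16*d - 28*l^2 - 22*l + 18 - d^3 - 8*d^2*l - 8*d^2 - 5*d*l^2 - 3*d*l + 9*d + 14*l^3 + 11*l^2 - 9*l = -d^3 - 10*d^2 - 7*d + 14*l^3 + l^2*(-5*d - 17) + l*(-8*d^2 - 21*d - 31) + 18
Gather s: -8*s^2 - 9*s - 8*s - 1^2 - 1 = -8*s^2 - 17*s - 2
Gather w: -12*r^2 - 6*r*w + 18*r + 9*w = -12*r^2 + 18*r + w*(9 - 6*r)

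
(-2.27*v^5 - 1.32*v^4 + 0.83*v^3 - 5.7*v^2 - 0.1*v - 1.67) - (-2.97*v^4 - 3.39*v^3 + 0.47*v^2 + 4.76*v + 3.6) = -2.27*v^5 + 1.65*v^4 + 4.22*v^3 - 6.17*v^2 - 4.86*v - 5.27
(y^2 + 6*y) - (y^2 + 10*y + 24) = -4*y - 24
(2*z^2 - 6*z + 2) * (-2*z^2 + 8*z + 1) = -4*z^4 + 28*z^3 - 50*z^2 + 10*z + 2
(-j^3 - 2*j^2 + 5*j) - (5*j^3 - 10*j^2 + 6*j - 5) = -6*j^3 + 8*j^2 - j + 5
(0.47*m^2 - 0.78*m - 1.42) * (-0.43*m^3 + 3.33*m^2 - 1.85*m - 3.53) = -0.2021*m^5 + 1.9005*m^4 - 2.8563*m^3 - 4.9447*m^2 + 5.3804*m + 5.0126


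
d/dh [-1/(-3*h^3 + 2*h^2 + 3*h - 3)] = (-9*h^2 + 4*h + 3)/(3*h^3 - 2*h^2 - 3*h + 3)^2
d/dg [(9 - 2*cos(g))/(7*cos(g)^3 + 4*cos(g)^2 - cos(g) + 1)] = (-28*cos(g)^3 + 181*cos(g)^2 + 72*cos(g) - 7)*sin(g)/(7*cos(g)^3 + 4*cos(g)^2 - cos(g) + 1)^2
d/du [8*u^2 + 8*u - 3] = 16*u + 8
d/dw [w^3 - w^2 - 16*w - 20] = 3*w^2 - 2*w - 16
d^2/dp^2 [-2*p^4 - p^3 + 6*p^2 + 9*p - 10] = -24*p^2 - 6*p + 12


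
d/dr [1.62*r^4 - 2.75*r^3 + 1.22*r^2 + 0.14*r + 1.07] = 6.48*r^3 - 8.25*r^2 + 2.44*r + 0.14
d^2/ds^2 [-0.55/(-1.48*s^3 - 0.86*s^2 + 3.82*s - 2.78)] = (-(4.884*s + 0.946)*(1.48*s^3 + 0.86*s^2 - 3.82*s + 2.78) + 0.55*(4.44*s^2 + 1.72*s - 3.82)*(8.88*s^2 + 3.44*s - 7.64))/(1.48*s^3 + 0.86*s^2 - 3.82*s + 2.78)^3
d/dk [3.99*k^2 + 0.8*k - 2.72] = 7.98*k + 0.8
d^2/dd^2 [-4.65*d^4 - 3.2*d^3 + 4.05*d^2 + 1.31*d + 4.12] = -55.8*d^2 - 19.2*d + 8.1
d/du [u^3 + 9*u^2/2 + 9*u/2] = 3*u^2 + 9*u + 9/2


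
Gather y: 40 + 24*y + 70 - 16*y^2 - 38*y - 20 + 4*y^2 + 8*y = -12*y^2 - 6*y + 90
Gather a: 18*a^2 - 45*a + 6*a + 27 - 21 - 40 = 18*a^2 - 39*a - 34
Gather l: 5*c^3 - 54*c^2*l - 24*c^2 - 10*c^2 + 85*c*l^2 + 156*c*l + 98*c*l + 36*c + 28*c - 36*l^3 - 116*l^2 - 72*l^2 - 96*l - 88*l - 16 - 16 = 5*c^3 - 34*c^2 + 64*c - 36*l^3 + l^2*(85*c - 188) + l*(-54*c^2 + 254*c - 184) - 32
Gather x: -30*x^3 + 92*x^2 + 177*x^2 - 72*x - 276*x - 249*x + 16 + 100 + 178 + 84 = -30*x^3 + 269*x^2 - 597*x + 378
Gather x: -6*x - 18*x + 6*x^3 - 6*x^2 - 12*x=6*x^3 - 6*x^2 - 36*x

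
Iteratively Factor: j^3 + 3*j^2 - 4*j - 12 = (j + 3)*(j^2 - 4) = (j - 2)*(j + 3)*(j + 2)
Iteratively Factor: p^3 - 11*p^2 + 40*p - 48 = (p - 4)*(p^2 - 7*p + 12) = (p - 4)^2*(p - 3)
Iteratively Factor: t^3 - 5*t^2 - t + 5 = (t - 1)*(t^2 - 4*t - 5) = (t - 1)*(t + 1)*(t - 5)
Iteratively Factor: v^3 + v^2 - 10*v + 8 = (v - 2)*(v^2 + 3*v - 4) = (v - 2)*(v - 1)*(v + 4)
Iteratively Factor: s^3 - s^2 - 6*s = (s - 3)*(s^2 + 2*s) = (s - 3)*(s + 2)*(s)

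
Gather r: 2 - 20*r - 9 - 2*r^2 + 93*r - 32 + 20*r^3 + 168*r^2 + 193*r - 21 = 20*r^3 + 166*r^2 + 266*r - 60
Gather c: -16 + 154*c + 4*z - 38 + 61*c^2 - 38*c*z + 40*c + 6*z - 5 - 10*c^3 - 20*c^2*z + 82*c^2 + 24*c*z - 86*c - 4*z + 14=-10*c^3 + c^2*(143 - 20*z) + c*(108 - 14*z) + 6*z - 45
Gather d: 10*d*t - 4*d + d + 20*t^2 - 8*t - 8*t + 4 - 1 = d*(10*t - 3) + 20*t^2 - 16*t + 3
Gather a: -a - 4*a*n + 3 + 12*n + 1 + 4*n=a*(-4*n - 1) + 16*n + 4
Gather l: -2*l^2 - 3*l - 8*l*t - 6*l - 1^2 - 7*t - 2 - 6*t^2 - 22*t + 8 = -2*l^2 + l*(-8*t - 9) - 6*t^2 - 29*t + 5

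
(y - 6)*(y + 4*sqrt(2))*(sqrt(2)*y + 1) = sqrt(2)*y^3 - 6*sqrt(2)*y^2 + 9*y^2 - 54*y + 4*sqrt(2)*y - 24*sqrt(2)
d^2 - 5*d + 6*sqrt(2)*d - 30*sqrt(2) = (d - 5)*(d + 6*sqrt(2))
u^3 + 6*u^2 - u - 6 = (u - 1)*(u + 1)*(u + 6)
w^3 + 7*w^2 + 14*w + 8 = (w + 1)*(w + 2)*(w + 4)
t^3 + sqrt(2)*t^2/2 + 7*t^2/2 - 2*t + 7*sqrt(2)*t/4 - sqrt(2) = (t - 1/2)*(t + 4)*(t + sqrt(2)/2)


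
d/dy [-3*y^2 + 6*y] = 6 - 6*y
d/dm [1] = 0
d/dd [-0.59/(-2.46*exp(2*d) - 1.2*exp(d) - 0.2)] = (-2.9028*exp(d) - 0.708)*exp(d)/(2.46*exp(2*d) + 1.2*exp(d) + 0.2)^2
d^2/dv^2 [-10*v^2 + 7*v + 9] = -20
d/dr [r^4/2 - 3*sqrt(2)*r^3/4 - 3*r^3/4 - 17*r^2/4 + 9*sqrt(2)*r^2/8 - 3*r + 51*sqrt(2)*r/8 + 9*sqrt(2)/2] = 2*r^3 - 9*sqrt(2)*r^2/4 - 9*r^2/4 - 17*r/2 + 9*sqrt(2)*r/4 - 3 + 51*sqrt(2)/8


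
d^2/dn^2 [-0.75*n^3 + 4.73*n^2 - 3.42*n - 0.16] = 9.46 - 4.5*n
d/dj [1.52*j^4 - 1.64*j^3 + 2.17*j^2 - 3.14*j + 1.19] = 6.08*j^3 - 4.92*j^2 + 4.34*j - 3.14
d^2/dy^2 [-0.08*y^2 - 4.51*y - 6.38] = -0.160000000000000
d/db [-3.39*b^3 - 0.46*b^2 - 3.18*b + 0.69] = -10.17*b^2 - 0.92*b - 3.18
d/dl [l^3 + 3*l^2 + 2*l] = 3*l^2 + 6*l + 2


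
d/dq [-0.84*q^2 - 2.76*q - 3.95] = -1.68*q - 2.76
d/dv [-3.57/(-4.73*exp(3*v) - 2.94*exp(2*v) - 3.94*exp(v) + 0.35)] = (-50.6583*exp(2*v) - 20.9916*exp(v) - 14.0658)*exp(v)/(4.73*exp(3*v) + 2.94*exp(2*v) + 3.94*exp(v) - 0.35)^2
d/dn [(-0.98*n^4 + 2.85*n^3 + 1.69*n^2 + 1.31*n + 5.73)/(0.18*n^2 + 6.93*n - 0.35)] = (-0.3528*n^5 - 19.8612*n^4 + 40.873*n^3 + 8.4834*n^2 - 3.2458*n - 40.1674)/(0.0324*n^4 + 2.4948*n^3 + 47.8989*n^2 - 4.851*n + 0.1225)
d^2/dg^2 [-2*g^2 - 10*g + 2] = -4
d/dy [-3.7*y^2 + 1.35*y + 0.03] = 1.35 - 7.4*y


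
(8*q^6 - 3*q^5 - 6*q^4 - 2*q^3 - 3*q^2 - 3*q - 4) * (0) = 0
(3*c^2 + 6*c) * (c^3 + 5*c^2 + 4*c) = 3*c^5 + 21*c^4 + 42*c^3 + 24*c^2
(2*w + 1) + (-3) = 2*w - 2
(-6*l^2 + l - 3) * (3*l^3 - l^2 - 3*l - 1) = -18*l^5 + 9*l^4 + 8*l^3 + 6*l^2 + 8*l + 3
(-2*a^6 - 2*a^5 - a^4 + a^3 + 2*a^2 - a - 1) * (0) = 0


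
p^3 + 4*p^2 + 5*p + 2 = (p + 1)^2*(p + 2)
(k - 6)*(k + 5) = k^2 - k - 30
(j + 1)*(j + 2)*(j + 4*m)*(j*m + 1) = j^4*m + 4*j^3*m^2 + 3*j^3*m + j^3 + 12*j^2*m^2 + 6*j^2*m + 3*j^2 + 8*j*m^2 + 12*j*m + 2*j + 8*m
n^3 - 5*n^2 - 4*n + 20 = (n - 5)*(n - 2)*(n + 2)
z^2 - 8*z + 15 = (z - 5)*(z - 3)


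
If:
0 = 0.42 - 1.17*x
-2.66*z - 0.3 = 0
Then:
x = 0.36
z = -0.11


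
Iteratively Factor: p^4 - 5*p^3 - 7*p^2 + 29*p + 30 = (p - 5)*(p^3 - 7*p - 6) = (p - 5)*(p - 3)*(p^2 + 3*p + 2) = (p - 5)*(p - 3)*(p + 2)*(p + 1)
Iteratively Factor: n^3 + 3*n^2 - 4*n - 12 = (n + 2)*(n^2 + n - 6) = (n + 2)*(n + 3)*(n - 2)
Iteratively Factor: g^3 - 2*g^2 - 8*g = (g - 4)*(g^2 + 2*g) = (g - 4)*(g + 2)*(g)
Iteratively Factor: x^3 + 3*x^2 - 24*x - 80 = (x + 4)*(x^2 - x - 20) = (x + 4)^2*(x - 5)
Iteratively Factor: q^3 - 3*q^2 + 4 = (q + 1)*(q^2 - 4*q + 4) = (q - 2)*(q + 1)*(q - 2)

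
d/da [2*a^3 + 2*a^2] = 2*a*(3*a + 2)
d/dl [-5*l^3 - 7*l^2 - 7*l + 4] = -15*l^2 - 14*l - 7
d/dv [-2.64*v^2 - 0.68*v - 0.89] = -5.28*v - 0.68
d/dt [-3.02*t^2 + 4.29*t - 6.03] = 4.29 - 6.04*t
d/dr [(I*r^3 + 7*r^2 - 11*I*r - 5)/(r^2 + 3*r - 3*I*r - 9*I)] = (I*r^4 + r^3*(6 + 6*I) + r^2*(48 - 10*I) + r*(10 - 126*I) - 84 - 15*I)/(r^4 + r^3*(6 - 6*I) - 36*I*r^2 + r*(-54 - 54*I) - 81)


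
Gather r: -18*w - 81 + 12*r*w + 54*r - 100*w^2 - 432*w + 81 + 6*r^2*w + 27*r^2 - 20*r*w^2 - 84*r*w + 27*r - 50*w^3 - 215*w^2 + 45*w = r^2*(6*w + 27) + r*(-20*w^2 - 72*w + 81) - 50*w^3 - 315*w^2 - 405*w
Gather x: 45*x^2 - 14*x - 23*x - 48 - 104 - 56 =45*x^2 - 37*x - 208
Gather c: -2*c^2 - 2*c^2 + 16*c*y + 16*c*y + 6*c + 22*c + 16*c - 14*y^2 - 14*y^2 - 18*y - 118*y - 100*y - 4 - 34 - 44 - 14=-4*c^2 + c*(32*y + 44) - 28*y^2 - 236*y - 96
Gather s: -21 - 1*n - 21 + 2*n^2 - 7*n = 2*n^2 - 8*n - 42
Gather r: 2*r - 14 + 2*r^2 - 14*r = 2*r^2 - 12*r - 14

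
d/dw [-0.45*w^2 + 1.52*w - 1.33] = 1.52 - 0.9*w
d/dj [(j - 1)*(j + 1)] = 2*j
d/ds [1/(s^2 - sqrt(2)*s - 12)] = (-2*s + sqrt(2))/(-s^2 + sqrt(2)*s + 12)^2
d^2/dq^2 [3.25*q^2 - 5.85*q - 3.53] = 6.50000000000000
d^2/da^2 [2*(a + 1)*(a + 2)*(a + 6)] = 12*a + 36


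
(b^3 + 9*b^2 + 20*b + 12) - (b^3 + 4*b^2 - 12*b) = 5*b^2 + 32*b + 12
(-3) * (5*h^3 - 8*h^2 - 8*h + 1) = -15*h^3 + 24*h^2 + 24*h - 3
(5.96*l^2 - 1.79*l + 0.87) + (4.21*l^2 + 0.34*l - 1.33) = 10.17*l^2 - 1.45*l - 0.46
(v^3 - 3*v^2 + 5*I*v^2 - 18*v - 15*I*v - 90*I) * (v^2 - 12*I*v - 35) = v^5 - 3*v^4 - 7*I*v^4 + 7*v^3 + 21*I*v^3 - 75*v^2 - 49*I*v^2 - 450*v + 525*I*v + 3150*I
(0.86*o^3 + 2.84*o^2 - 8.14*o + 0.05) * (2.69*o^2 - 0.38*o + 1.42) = 2.3134*o^5 + 7.3128*o^4 - 21.7546*o^3 + 7.2605*o^2 - 11.5778*o + 0.071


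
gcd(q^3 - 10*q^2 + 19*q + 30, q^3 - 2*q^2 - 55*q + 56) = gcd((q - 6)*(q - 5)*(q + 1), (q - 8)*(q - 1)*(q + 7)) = 1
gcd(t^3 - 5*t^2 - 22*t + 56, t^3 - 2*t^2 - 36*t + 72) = t - 2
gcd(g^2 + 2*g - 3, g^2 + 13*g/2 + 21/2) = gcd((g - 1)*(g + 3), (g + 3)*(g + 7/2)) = g + 3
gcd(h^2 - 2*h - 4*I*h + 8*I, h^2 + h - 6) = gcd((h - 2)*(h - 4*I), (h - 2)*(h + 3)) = h - 2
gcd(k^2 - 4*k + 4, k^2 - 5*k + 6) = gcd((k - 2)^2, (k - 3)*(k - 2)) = k - 2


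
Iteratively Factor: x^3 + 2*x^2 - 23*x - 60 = (x - 5)*(x^2 + 7*x + 12) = (x - 5)*(x + 4)*(x + 3)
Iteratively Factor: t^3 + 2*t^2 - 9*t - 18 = (t + 2)*(t^2 - 9) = (t - 3)*(t + 2)*(t + 3)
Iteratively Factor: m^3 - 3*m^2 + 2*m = (m)*(m^2 - 3*m + 2) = m*(m - 2)*(m - 1)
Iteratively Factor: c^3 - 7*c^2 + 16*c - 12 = (c - 3)*(c^2 - 4*c + 4) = (c - 3)*(c - 2)*(c - 2)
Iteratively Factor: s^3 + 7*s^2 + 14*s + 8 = (s + 4)*(s^2 + 3*s + 2) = (s + 1)*(s + 4)*(s + 2)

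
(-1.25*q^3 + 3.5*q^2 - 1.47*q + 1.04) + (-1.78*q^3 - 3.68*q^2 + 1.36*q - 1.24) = -3.03*q^3 - 0.18*q^2 - 0.11*q - 0.2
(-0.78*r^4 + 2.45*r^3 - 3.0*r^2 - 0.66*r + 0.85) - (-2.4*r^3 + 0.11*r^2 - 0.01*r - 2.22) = -0.78*r^4 + 4.85*r^3 - 3.11*r^2 - 0.65*r + 3.07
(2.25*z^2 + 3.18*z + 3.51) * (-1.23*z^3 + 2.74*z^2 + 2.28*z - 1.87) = -2.7675*z^5 + 2.2536*z^4 + 9.5259*z^3 + 12.6603*z^2 + 2.0562*z - 6.5637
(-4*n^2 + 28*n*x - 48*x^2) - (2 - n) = -4*n^2 + 28*n*x + n - 48*x^2 - 2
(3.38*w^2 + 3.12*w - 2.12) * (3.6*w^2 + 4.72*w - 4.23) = 12.168*w^4 + 27.1856*w^3 - 7.203*w^2 - 23.204*w + 8.9676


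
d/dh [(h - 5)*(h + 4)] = 2*h - 1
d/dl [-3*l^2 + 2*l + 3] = 2 - 6*l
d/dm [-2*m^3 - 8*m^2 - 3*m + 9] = -6*m^2 - 16*m - 3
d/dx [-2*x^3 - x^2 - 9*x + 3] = -6*x^2 - 2*x - 9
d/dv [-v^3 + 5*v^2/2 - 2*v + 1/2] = -3*v^2 + 5*v - 2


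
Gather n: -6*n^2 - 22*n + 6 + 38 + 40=-6*n^2 - 22*n + 84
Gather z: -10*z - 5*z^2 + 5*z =-5*z^2 - 5*z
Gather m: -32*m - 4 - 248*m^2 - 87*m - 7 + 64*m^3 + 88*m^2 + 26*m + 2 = 64*m^3 - 160*m^2 - 93*m - 9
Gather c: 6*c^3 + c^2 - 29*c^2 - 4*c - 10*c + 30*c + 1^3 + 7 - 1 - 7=6*c^3 - 28*c^2 + 16*c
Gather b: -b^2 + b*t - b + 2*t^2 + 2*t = -b^2 + b*(t - 1) + 2*t^2 + 2*t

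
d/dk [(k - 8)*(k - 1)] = 2*k - 9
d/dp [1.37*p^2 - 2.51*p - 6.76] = 2.74*p - 2.51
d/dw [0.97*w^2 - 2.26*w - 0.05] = 1.94*w - 2.26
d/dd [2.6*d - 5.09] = 2.60000000000000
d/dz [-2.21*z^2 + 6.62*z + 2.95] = 6.62 - 4.42*z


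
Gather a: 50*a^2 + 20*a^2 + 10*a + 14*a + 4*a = 70*a^2 + 28*a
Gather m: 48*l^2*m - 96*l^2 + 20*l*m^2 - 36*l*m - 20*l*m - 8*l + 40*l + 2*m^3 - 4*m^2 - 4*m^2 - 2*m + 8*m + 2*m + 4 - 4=-96*l^2 + 32*l + 2*m^3 + m^2*(20*l - 8) + m*(48*l^2 - 56*l + 8)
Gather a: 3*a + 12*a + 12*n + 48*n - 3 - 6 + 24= 15*a + 60*n + 15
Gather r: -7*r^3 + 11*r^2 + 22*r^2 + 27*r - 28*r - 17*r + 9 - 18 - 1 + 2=-7*r^3 + 33*r^2 - 18*r - 8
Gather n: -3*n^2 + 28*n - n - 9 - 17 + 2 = -3*n^2 + 27*n - 24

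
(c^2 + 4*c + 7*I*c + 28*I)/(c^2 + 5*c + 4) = (c + 7*I)/(c + 1)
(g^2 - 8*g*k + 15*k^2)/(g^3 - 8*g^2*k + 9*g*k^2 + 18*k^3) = (g - 5*k)/(g^2 - 5*g*k - 6*k^2)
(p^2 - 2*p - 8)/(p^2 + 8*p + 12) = (p - 4)/(p + 6)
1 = 1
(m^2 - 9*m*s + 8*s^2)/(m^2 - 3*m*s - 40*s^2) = (m - s)/(m + 5*s)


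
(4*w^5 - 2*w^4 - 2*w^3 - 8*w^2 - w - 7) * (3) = 12*w^5 - 6*w^4 - 6*w^3 - 24*w^2 - 3*w - 21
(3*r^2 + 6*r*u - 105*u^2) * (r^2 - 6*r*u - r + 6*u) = 3*r^4 - 12*r^3*u - 3*r^3 - 141*r^2*u^2 + 12*r^2*u + 630*r*u^3 + 141*r*u^2 - 630*u^3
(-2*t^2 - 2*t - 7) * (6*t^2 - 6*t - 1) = -12*t^4 - 28*t^2 + 44*t + 7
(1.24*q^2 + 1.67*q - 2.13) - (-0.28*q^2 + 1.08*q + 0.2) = 1.52*q^2 + 0.59*q - 2.33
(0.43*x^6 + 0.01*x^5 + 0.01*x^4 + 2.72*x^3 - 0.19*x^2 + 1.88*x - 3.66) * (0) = 0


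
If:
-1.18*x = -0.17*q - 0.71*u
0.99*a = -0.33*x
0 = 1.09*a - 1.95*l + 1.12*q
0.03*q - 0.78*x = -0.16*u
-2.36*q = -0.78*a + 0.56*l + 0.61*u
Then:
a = 0.00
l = 0.00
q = 0.00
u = 0.00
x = 0.00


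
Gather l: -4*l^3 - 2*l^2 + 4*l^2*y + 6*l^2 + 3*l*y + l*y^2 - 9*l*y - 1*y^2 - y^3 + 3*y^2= -4*l^3 + l^2*(4*y + 4) + l*(y^2 - 6*y) - y^3 + 2*y^2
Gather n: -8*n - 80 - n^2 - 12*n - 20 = -n^2 - 20*n - 100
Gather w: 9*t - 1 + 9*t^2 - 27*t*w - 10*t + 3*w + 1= 9*t^2 - t + w*(3 - 27*t)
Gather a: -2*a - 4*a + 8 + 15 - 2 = 21 - 6*a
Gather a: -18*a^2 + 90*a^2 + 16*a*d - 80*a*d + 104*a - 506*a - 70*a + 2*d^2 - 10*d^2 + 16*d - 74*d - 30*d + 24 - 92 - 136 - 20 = 72*a^2 + a*(-64*d - 472) - 8*d^2 - 88*d - 224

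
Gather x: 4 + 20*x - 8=20*x - 4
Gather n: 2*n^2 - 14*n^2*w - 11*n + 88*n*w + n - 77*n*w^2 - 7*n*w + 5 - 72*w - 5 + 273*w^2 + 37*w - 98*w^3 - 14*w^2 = n^2*(2 - 14*w) + n*(-77*w^2 + 81*w - 10) - 98*w^3 + 259*w^2 - 35*w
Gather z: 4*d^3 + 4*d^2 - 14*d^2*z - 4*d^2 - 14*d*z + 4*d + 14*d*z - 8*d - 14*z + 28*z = 4*d^3 - 4*d + z*(14 - 14*d^2)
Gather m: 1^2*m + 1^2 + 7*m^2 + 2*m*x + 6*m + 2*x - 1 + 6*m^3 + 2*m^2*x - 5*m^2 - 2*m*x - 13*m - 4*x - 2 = 6*m^3 + m^2*(2*x + 2) - 6*m - 2*x - 2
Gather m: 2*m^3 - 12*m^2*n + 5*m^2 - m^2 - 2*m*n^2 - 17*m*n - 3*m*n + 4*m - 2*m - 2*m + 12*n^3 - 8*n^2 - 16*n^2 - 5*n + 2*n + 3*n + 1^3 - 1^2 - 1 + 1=2*m^3 + m^2*(4 - 12*n) + m*(-2*n^2 - 20*n) + 12*n^3 - 24*n^2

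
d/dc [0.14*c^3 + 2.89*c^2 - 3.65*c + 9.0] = 0.42*c^2 + 5.78*c - 3.65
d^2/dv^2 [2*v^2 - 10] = 4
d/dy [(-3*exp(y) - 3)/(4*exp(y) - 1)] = 15*exp(y)/(4*exp(y) - 1)^2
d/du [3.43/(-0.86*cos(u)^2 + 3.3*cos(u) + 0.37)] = (11.319 - 5.8996*cos(u))*sin(u)/(-0.86*cos(u)^2 + 3.3*cos(u) + 0.37)^2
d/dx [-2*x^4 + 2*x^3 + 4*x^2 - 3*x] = -8*x^3 + 6*x^2 + 8*x - 3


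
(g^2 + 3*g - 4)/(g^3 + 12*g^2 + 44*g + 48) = (g - 1)/(g^2 + 8*g + 12)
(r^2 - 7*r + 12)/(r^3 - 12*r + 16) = (r^2 - 7*r + 12)/(r^3 - 12*r + 16)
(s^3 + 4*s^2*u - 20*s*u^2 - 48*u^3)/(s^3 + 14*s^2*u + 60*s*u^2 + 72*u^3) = (s - 4*u)/(s + 6*u)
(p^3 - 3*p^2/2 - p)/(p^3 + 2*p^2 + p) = (p^2 - 3*p/2 - 1)/(p^2 + 2*p + 1)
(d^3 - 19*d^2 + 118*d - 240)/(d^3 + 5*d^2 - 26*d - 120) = (d^2 - 14*d + 48)/(d^2 + 10*d + 24)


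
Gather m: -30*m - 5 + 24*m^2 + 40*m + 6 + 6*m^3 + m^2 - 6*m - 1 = 6*m^3 + 25*m^2 + 4*m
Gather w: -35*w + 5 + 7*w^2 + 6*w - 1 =7*w^2 - 29*w + 4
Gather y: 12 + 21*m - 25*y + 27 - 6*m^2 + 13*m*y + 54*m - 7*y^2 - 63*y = -6*m^2 + 75*m - 7*y^2 + y*(13*m - 88) + 39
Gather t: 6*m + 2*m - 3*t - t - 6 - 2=8*m - 4*t - 8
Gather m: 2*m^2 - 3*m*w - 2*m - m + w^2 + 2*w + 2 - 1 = 2*m^2 + m*(-3*w - 3) + w^2 + 2*w + 1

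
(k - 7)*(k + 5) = k^2 - 2*k - 35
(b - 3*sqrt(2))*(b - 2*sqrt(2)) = b^2 - 5*sqrt(2)*b + 12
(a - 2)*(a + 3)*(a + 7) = a^3 + 8*a^2 + a - 42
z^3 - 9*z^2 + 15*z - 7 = (z - 7)*(z - 1)^2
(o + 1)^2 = o^2 + 2*o + 1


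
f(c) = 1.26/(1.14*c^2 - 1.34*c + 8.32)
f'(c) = 1.26*(1.34 - 2.28*c)/(1.14*c^2 - 1.34*c + 8.32)^2 = (1.6884 - 2.8728*c)/(1.14*c^2 - 1.34*c + 8.32)^2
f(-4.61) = 0.03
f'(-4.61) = 0.01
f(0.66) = 0.16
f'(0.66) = -0.00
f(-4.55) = 0.03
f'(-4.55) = 0.01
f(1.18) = 0.15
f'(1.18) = -0.02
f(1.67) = 0.14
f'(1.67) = -0.04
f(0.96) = 0.16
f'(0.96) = -0.02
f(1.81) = 0.13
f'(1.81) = -0.04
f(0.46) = 0.16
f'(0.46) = 0.01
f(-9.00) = 0.01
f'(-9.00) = 0.00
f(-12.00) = 0.01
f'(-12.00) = 0.00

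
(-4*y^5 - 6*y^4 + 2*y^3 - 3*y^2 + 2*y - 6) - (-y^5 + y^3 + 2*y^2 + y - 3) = -3*y^5 - 6*y^4 + y^3 - 5*y^2 + y - 3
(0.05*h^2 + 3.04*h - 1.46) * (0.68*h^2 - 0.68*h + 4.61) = 0.034*h^4 + 2.0332*h^3 - 2.8295*h^2 + 15.0072*h - 6.7306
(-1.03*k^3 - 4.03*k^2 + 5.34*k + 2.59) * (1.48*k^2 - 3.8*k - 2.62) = -1.5244*k^5 - 2.0504*k^4 + 25.9158*k^3 - 5.9002*k^2 - 23.8328*k - 6.7858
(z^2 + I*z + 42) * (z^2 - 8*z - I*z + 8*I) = z^4 - 8*z^3 + 43*z^2 - 344*z - 42*I*z + 336*I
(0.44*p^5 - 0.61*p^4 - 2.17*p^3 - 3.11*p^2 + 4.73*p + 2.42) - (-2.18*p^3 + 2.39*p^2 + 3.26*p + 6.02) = 0.44*p^5 - 0.61*p^4 + 0.0100000000000002*p^3 - 5.5*p^2 + 1.47*p - 3.6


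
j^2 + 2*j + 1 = (j + 1)^2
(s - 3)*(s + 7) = s^2 + 4*s - 21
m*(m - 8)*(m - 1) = m^3 - 9*m^2 + 8*m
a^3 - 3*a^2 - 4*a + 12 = (a - 3)*(a - 2)*(a + 2)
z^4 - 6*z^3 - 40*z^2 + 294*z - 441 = (z - 7)*(z - 3)^2*(z + 7)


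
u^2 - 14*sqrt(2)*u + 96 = (u - 8*sqrt(2))*(u - 6*sqrt(2))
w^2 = w^2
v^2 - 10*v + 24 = (v - 6)*(v - 4)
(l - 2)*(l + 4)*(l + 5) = l^3 + 7*l^2 + 2*l - 40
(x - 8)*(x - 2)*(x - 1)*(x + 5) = x^4 - 6*x^3 - 29*x^2 + 114*x - 80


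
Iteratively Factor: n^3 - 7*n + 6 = (n + 3)*(n^2 - 3*n + 2) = (n - 1)*(n + 3)*(n - 2)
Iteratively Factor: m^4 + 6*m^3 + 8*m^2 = (m + 2)*(m^3 + 4*m^2) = m*(m + 2)*(m^2 + 4*m) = m*(m + 2)*(m + 4)*(m)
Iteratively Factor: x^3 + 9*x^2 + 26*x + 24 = (x + 2)*(x^2 + 7*x + 12) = (x + 2)*(x + 4)*(x + 3)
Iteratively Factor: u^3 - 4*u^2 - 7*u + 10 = (u + 2)*(u^2 - 6*u + 5) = (u - 5)*(u + 2)*(u - 1)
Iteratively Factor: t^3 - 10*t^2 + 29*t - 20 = (t - 4)*(t^2 - 6*t + 5) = (t - 5)*(t - 4)*(t - 1)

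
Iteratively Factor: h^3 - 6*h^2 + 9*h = (h)*(h^2 - 6*h + 9) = h*(h - 3)*(h - 3)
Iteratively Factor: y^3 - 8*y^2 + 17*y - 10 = (y - 5)*(y^2 - 3*y + 2) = (y - 5)*(y - 1)*(y - 2)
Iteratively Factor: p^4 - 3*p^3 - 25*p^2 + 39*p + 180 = (p + 3)*(p^3 - 6*p^2 - 7*p + 60) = (p + 3)^2*(p^2 - 9*p + 20) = (p - 4)*(p + 3)^2*(p - 5)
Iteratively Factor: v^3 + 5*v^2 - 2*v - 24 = (v + 3)*(v^2 + 2*v - 8) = (v + 3)*(v + 4)*(v - 2)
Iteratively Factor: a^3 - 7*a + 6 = (a + 3)*(a^2 - 3*a + 2) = (a - 1)*(a + 3)*(a - 2)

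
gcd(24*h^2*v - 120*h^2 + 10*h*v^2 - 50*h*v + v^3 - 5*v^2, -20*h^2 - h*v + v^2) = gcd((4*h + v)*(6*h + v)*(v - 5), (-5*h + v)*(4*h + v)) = 4*h + v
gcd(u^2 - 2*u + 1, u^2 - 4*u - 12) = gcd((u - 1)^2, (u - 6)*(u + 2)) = 1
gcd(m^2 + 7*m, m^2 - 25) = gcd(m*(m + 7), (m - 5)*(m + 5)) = 1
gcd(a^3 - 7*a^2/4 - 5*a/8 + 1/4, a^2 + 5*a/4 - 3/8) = a - 1/4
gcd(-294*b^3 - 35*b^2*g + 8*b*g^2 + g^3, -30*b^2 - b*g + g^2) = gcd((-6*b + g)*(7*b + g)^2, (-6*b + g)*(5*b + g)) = 6*b - g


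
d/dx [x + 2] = 1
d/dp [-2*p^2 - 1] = -4*p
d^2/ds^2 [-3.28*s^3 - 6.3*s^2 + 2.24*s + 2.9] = -19.68*s - 12.6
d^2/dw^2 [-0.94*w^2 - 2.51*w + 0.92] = -1.88000000000000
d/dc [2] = 0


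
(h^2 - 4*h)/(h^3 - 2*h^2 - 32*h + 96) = h/(h^2 + 2*h - 24)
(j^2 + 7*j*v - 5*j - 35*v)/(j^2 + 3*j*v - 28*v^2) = (5 - j)/(-j + 4*v)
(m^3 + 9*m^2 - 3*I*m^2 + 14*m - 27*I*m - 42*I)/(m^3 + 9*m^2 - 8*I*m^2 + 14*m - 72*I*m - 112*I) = (m - 3*I)/(m - 8*I)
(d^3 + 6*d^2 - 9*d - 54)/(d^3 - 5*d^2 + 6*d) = (d^2 + 9*d + 18)/(d*(d - 2))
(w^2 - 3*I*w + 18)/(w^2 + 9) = (w - 6*I)/(w - 3*I)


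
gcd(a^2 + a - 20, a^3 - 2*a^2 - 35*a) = a + 5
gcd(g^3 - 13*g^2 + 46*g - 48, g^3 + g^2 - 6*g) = g - 2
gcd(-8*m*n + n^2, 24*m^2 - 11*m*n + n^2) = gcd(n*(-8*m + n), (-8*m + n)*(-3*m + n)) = 8*m - n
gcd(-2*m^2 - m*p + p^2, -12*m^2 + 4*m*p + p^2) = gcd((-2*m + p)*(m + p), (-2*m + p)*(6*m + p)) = -2*m + p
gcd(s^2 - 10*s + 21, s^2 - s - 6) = s - 3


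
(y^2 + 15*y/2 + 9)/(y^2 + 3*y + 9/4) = 2*(y + 6)/(2*y + 3)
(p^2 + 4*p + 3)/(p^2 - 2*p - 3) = (p + 3)/(p - 3)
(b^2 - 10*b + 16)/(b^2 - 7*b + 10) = (b - 8)/(b - 5)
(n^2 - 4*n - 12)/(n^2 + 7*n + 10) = (n - 6)/(n + 5)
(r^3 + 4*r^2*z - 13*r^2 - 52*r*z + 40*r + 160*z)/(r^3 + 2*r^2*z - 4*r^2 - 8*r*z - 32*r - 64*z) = (r^2 + 4*r*z - 5*r - 20*z)/(r^2 + 2*r*z + 4*r + 8*z)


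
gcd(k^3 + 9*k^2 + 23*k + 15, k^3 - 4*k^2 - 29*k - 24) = k^2 + 4*k + 3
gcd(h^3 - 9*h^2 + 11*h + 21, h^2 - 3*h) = h - 3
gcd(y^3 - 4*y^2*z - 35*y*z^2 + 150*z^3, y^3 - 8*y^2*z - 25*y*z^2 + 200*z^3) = y - 5*z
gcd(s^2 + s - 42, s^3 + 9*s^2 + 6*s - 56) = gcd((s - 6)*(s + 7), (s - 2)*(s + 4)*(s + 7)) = s + 7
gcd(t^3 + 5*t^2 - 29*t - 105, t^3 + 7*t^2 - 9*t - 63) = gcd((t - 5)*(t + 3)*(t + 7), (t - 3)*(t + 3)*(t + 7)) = t^2 + 10*t + 21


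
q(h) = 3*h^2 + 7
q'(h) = 6*h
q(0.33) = 7.33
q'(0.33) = 1.98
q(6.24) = 123.81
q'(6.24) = 37.44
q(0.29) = 7.25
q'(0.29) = 1.74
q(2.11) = 20.36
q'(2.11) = 12.66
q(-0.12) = 7.04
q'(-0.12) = -0.72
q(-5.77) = 106.88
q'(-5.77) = -34.62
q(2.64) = 27.91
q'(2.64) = 15.84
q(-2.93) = 32.75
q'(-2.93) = -17.58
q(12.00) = 439.00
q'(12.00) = 72.00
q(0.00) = 7.00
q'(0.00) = 0.00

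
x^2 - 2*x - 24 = (x - 6)*(x + 4)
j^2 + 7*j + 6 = (j + 1)*(j + 6)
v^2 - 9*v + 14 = (v - 7)*(v - 2)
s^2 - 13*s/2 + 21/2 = (s - 7/2)*(s - 3)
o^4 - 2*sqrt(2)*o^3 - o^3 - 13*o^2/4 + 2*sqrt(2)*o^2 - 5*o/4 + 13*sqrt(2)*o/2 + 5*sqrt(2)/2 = (o - 5/2)*(o + 1/2)*(o + 1)*(o - 2*sqrt(2))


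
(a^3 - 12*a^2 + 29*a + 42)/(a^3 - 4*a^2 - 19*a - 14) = (a - 6)/(a + 2)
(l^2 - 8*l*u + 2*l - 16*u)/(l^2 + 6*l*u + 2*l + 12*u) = (l - 8*u)/(l + 6*u)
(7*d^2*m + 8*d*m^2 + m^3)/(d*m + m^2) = 7*d + m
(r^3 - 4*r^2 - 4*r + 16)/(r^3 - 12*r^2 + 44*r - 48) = (r + 2)/(r - 6)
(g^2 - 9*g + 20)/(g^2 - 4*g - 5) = (g - 4)/(g + 1)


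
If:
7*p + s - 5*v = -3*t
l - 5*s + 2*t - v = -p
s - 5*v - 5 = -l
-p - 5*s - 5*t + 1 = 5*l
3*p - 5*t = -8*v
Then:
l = 4217/2985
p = -7/597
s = -376/8955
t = -10463/8955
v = -1300/1791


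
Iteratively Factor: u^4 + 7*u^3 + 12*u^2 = (u + 4)*(u^3 + 3*u^2) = (u + 3)*(u + 4)*(u^2) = u*(u + 3)*(u + 4)*(u)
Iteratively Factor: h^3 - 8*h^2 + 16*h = (h - 4)*(h^2 - 4*h) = h*(h - 4)*(h - 4)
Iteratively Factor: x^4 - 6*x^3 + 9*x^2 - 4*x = (x - 1)*(x^3 - 5*x^2 + 4*x) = x*(x - 1)*(x^2 - 5*x + 4) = x*(x - 1)^2*(x - 4)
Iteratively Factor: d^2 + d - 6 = (d - 2)*(d + 3)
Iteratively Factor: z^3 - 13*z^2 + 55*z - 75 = (z - 5)*(z^2 - 8*z + 15) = (z - 5)^2*(z - 3)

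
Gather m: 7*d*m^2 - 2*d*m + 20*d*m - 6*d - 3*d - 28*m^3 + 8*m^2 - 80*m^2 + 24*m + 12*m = -9*d - 28*m^3 + m^2*(7*d - 72) + m*(18*d + 36)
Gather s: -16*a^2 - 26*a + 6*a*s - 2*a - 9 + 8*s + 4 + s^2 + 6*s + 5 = -16*a^2 - 28*a + s^2 + s*(6*a + 14)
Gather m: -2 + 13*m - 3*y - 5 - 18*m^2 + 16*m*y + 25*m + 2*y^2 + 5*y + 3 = -18*m^2 + m*(16*y + 38) + 2*y^2 + 2*y - 4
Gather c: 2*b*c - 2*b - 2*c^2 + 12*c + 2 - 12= -2*b - 2*c^2 + c*(2*b + 12) - 10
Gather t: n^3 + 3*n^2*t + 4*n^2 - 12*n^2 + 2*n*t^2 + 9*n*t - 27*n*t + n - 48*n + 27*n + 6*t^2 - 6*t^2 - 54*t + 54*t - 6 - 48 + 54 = n^3 - 8*n^2 + 2*n*t^2 - 20*n + t*(3*n^2 - 18*n)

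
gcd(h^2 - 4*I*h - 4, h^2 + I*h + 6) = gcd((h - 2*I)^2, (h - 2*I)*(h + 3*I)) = h - 2*I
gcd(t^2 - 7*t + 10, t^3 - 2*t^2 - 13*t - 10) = t - 5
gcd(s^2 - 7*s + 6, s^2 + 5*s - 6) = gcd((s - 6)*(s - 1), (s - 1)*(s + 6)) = s - 1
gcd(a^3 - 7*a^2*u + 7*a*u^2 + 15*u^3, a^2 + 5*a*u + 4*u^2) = a + u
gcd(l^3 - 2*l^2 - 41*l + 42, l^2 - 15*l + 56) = l - 7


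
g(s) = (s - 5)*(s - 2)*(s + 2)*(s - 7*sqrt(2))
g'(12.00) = 1626.96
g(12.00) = 2058.49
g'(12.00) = 1626.96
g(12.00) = 2058.49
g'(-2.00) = -333.19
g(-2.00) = 0.00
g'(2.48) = 71.36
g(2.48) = 40.21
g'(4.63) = -80.28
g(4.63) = 34.00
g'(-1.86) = -290.03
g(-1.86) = -43.59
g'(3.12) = 29.87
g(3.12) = 73.09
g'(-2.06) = -352.50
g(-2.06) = 20.57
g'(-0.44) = 10.57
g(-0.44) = -214.10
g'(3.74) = -16.05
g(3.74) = 77.51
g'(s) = (s - 5)*(s - 2)*(s + 2) + (s - 5)*(s - 2)*(s - 7*sqrt(2)) + (s - 5)*(s + 2)*(s - 7*sqrt(2)) + (s - 2)*(s + 2)*(s - 7*sqrt(2))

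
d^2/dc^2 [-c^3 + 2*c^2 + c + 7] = 4 - 6*c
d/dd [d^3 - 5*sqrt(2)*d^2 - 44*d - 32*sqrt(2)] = 3*d^2 - 10*sqrt(2)*d - 44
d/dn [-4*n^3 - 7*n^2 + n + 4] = -12*n^2 - 14*n + 1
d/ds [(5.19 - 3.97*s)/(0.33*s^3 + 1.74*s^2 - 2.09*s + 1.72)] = (2.6202*s^3 + 1.7697*s^2 - 18.0612*s + 4.0187)/(0.1089*s^6 + 1.1484*s^5 + 1.6482*s^4 - 6.138*s^3 + 10.3537*s^2 - 7.1896*s + 2.9584)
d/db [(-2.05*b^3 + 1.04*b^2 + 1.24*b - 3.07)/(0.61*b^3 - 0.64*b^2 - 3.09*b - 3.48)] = (0.6776*b^4 + 11.1562*b^3 + 24.6001*b^2 - 11.168*b - 13.8015)/(0.3721*b^6 - 0.7808*b^5 - 3.3602*b^4 - 0.2904*b^3 + 14.0025*b^2 + 21.5064*b + 12.1104)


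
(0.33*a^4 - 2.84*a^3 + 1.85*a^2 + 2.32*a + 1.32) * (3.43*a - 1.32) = 1.1319*a^5 - 10.1768*a^4 + 10.0943*a^3 + 5.5156*a^2 + 1.4652*a - 1.7424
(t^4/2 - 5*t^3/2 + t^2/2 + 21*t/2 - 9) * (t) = t^5/2 - 5*t^4/2 + t^3/2 + 21*t^2/2 - 9*t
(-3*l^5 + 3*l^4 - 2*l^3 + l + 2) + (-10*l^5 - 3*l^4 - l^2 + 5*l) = -13*l^5 - 2*l^3 - l^2 + 6*l + 2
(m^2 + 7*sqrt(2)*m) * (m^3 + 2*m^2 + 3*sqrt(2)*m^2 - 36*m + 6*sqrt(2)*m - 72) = m^5 + 2*m^4 + 10*sqrt(2)*m^4 + 6*m^3 + 20*sqrt(2)*m^3 - 252*sqrt(2)*m^2 + 12*m^2 - 504*sqrt(2)*m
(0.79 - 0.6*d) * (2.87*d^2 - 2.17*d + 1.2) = -1.722*d^3 + 3.5693*d^2 - 2.4343*d + 0.948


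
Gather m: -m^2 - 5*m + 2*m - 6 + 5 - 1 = -m^2 - 3*m - 2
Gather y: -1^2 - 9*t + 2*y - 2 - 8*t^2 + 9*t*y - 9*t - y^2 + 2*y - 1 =-8*t^2 - 18*t - y^2 + y*(9*t + 4) - 4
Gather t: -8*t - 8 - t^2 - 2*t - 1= -t^2 - 10*t - 9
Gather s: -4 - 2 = -6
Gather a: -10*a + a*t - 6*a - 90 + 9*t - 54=a*(t - 16) + 9*t - 144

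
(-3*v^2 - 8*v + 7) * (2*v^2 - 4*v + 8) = -6*v^4 - 4*v^3 + 22*v^2 - 92*v + 56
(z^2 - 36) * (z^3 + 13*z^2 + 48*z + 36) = z^5 + 13*z^4 + 12*z^3 - 432*z^2 - 1728*z - 1296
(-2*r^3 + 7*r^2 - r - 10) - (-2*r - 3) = -2*r^3 + 7*r^2 + r - 7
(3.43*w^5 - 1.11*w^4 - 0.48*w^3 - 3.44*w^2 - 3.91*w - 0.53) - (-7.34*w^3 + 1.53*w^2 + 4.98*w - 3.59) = 3.43*w^5 - 1.11*w^4 + 6.86*w^3 - 4.97*w^2 - 8.89*w + 3.06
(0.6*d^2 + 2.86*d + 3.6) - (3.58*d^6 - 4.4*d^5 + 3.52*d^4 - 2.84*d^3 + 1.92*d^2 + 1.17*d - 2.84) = -3.58*d^6 + 4.4*d^5 - 3.52*d^4 + 2.84*d^3 - 1.32*d^2 + 1.69*d + 6.44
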